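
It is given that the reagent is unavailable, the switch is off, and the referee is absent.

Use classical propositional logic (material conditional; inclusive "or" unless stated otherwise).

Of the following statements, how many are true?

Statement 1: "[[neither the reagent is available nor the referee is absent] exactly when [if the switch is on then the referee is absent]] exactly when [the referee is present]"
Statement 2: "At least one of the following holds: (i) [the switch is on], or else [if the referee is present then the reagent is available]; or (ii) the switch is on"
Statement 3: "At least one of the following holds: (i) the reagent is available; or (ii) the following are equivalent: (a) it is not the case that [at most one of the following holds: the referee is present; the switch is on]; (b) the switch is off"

Let K = "the reagent is available" (False), Q = "the referee is present" (False), W = "the switch is on" (False).

Statement 1: In symbols: ((K nor not Q) iff (W -> not Q)) iff Q

not Q = not False = True
K nor not Q = False nor True = False
not Q = not False = True
W -> not Q = False -> True = True
(K nor not Q) iff (W -> not Q) = False iff True = False
((K nor not Q) iff (W -> not Q)) iff Q = False iff False = True
Thus Statement 1 is true.

Statement 2: This is (W or (Q -> K)) or W.

Q -> K = False -> False = True
W or (Q -> K) = False or True = True
(W or (Q -> K)) or W = True or False = True
So Statement 2 is true.

Statement 3: This is K or (not (Q nand W) iff not W).

Q nand W = False nand False = True
not (Q nand W) = not True = False
not W = not False = True
not (Q nand W) iff not W = False iff True = False
K or (not (Q nand W) iff not W) = False or False = False
So Statement 3 is false.

Count: 2.

2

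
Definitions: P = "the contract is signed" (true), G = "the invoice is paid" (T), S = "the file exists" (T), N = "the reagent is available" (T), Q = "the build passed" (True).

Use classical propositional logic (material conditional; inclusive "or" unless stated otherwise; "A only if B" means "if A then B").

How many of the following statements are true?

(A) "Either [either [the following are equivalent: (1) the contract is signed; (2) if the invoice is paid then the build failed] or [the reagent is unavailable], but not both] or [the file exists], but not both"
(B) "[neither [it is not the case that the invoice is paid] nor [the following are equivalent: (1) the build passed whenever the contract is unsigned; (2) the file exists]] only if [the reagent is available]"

(A): This is ((P ↔ (G → ¬Q)) ⊕ ¬N) ⊕ S.

¬Q = ¬T = F
G → ¬Q = T → F = F
P ↔ (G → ¬Q) = T ↔ F = F
¬N = ¬T = F
(P ↔ (G → ¬Q)) ⊕ ¬N = F ⊕ F = F
((P ↔ (G → ¬Q)) ⊕ ¬N) ⊕ S = F ⊕ T = T
Hence (A) is true.

(B): This is (¬G ↓ ((¬P → Q) ↔ S)) → N.

¬G = ¬T = F
¬P = ¬T = F
¬P → Q = F → T = T
(¬P → Q) ↔ S = T ↔ T = T
¬G ↓ ((¬P → Q) ↔ S) = F ↓ T = F
(¬G ↓ ((¬P → Q) ↔ S)) → N = F → T = T
Thus (B) is true.

Count: 2.

2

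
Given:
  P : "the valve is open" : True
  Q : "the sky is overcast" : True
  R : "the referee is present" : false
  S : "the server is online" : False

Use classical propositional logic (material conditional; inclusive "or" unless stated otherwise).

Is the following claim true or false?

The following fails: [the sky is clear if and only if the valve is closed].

False.

Formalization: not (not Q iff not P)

not Q = not True = False
not P = not True = False
not Q iff not P = False iff False = True
not (not Q iff not P) = not True = False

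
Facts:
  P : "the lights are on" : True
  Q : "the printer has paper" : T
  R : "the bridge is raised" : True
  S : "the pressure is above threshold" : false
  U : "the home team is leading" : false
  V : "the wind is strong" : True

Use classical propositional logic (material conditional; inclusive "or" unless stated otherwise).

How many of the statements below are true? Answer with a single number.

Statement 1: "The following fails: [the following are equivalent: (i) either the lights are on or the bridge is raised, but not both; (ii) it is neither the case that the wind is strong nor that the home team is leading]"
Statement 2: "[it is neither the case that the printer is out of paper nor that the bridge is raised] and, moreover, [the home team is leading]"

0

Statement 1: In symbols: ¬((P ⊕ R) ↔ (V ↓ U))

P ⊕ R = T ⊕ T = F
V ↓ U = T ↓ F = F
(P ⊕ R) ↔ (V ↓ U) = F ↔ F = T
¬((P ⊕ R) ↔ (V ↓ U)) = ¬T = F
Hence Statement 1 is false.

Statement 2: Parsed as (¬Q ↓ R) ∧ U

¬Q = ¬T = F
¬Q ↓ R = F ↓ T = F
(¬Q ↓ R) ∧ U = F ∧ F = F
So Statement 2 is false.

Count: 0.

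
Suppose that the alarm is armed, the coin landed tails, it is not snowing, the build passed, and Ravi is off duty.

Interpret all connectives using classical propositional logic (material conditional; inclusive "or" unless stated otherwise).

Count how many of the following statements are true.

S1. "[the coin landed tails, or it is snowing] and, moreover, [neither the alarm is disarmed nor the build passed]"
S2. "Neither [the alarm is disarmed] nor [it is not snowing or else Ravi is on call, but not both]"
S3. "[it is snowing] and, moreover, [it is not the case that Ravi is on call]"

Let L = "the coin landed heads" (False), R = "it is snowing" (False), S = "the alarm is armed" (True), U = "the build passed" (True), W = "Ravi is on call" (False).

S1: Formalization: (not L or R) and (not S nor U)

not L = not False = True
not L or R = True or False = True
not S = not True = False
not S nor U = False nor True = False
(not L or R) and (not S nor U) = True and False = False
Hence S1 is false.

S2: Formalization: not S nor (not R xor W)

not S = not True = False
not R = not False = True
not R xor W = True xor False = True
not S nor (not R xor W) = False nor True = False
So S2 is false.

S3: In symbols: R and not W

not W = not False = True
R and not W = False and True = False
Thus S3 is false.

Count: 0.

0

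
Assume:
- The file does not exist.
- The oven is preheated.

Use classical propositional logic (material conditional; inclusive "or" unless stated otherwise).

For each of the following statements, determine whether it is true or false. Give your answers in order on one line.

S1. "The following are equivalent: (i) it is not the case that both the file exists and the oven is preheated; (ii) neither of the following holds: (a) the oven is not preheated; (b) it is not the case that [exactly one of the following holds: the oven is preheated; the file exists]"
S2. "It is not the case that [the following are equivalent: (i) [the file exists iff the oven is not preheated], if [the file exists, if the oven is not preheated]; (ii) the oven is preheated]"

Let L = "the file exists" (F), W = "the oven is preheated" (T).

S1: Parsed as (L nand W) <-> (~W nor ~(W xor L))

L nand W = F nand T = T
~W = ~T = F
W xor L = T xor F = T
~(W xor L) = ~T = F
~W nor ~(W xor L) = F nor F = T
(L nand W) <-> (~W nor ~(W xor L)) = T <-> T = T
Hence S1 is true.

S2: In symbols: ~(((~W -> L) -> (L <-> ~W)) <-> W)

~W = ~T = F
~W -> L = F -> F = T
~W = ~T = F
L <-> ~W = F <-> F = T
(~W -> L) -> (L <-> ~W) = T -> T = T
((~W -> L) -> (L <-> ~W)) <-> W = T <-> T = T
~(((~W -> L) -> (L <-> ~W)) <-> W) = ~T = F
Hence S2 is false.

S1 true; S2 false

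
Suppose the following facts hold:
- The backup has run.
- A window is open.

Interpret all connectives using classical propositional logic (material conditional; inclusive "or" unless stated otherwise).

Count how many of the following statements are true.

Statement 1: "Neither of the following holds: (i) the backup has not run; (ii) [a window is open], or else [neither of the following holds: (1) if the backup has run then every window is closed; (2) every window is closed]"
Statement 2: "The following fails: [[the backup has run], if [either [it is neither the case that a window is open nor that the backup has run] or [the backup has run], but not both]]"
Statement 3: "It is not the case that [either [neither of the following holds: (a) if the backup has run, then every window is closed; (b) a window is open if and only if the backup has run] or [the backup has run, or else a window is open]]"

Let P = "the backup has run" (T), Q = "a window is open" (T).

Statement 1: Parsed as ~P nor (Q | ((P -> ~Q) nor ~Q))

~P = ~T = F
~Q = ~T = F
P -> ~Q = T -> F = F
~Q = ~T = F
(P -> ~Q) nor ~Q = F nor F = T
Q | ((P -> ~Q) nor ~Q) = T | T = T
~P nor (Q | ((P -> ~Q) nor ~Q)) = F nor T = F
Hence Statement 1 is false.

Statement 2: Parsed as ~(((Q nor P) xor P) -> P)

Q nor P = T nor T = F
(Q nor P) xor P = F xor T = T
((Q nor P) xor P) -> P = T -> T = T
~(((Q nor P) xor P) -> P) = ~T = F
Hence Statement 2 is false.

Statement 3: In symbols: ~(((P -> ~Q) nor (Q <-> P)) | (P | Q))

~Q = ~T = F
P -> ~Q = T -> F = F
Q <-> P = T <-> T = T
(P -> ~Q) nor (Q <-> P) = F nor T = F
P | Q = T | T = T
((P -> ~Q) nor (Q <-> P)) | (P | Q) = F | T = T
~(((P -> ~Q) nor (Q <-> P)) | (P | Q)) = ~T = F
Hence Statement 3 is false.

0 of the 3 statements are true (none).

0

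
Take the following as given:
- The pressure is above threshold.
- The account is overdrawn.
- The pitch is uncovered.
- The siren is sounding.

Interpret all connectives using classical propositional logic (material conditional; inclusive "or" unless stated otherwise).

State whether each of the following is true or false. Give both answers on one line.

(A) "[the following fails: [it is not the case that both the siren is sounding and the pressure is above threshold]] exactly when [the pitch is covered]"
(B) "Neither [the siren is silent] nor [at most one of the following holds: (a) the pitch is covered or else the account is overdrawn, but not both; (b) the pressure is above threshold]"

(A) F; (B) T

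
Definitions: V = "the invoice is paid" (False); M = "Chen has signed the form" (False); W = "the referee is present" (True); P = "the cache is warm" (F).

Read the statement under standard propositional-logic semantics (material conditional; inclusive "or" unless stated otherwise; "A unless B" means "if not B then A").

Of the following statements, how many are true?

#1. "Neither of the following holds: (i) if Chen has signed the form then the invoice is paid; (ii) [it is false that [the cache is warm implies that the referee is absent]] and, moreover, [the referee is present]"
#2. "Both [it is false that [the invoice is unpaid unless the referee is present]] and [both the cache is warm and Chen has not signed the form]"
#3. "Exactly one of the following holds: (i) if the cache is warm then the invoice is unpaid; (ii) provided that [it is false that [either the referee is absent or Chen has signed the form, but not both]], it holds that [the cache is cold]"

0

#1: In symbols: (M → V) ↓ (¬(P → ¬W) ∧ W)

M → V = F → F = T
¬W = ¬T = F
P → ¬W = F → F = T
¬(P → ¬W) = ¬T = F
¬(P → ¬W) ∧ W = F ∧ T = F
(M → V) ↓ (¬(P → ¬W) ∧ W) = T ↓ F = F
So #1 is false.

#2: In symbols: ¬(¬V ∨ W) ∧ (P ∧ ¬M)

¬V = ¬F = T
¬V ∨ W = T ∨ T = T
¬(¬V ∨ W) = ¬T = F
¬M = ¬F = T
P ∧ ¬M = F ∧ T = F
¬(¬V ∨ W) ∧ (P ∧ ¬M) = F ∧ F = F
Hence #2 is false.

#3: Parsed as (P → ¬V) ⊕ (¬(¬W ⊕ M) → ¬P)

¬V = ¬F = T
P → ¬V = F → T = T
¬W = ¬T = F
¬W ⊕ M = F ⊕ F = F
¬(¬W ⊕ M) = ¬F = T
¬P = ¬F = T
¬(¬W ⊕ M) → ¬P = T → T = T
(P → ¬V) ⊕ (¬(¬W ⊕ M) → ¬P) = T ⊕ T = F
Thus #3 is false.

True statements: 0 (none).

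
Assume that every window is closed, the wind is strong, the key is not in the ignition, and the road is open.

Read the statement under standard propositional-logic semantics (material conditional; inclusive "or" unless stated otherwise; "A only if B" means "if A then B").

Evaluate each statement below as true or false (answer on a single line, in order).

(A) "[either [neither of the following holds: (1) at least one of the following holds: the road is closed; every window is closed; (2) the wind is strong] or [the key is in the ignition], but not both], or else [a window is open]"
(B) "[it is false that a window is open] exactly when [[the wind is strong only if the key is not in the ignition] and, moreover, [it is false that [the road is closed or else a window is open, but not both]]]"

Let S = "the road is closed" (F), P = "a window is open" (F), Q = "the wind is strong" (T), R = "the key is in the ignition" (F).

(A): In symbols: (((S ∨ ¬P) ↓ Q) ⊕ R) ∨ P

¬P = ¬F = T
S ∨ ¬P = F ∨ T = T
(S ∨ ¬P) ↓ Q = T ↓ T = F
((S ∨ ¬P) ↓ Q) ⊕ R = F ⊕ F = F
(((S ∨ ¬P) ↓ Q) ⊕ R) ∨ P = F ∨ F = F
So (A) is false.

(B): In symbols: ¬P ↔ ((Q → ¬R) ∧ ¬(S ⊕ P))

¬P = ¬F = T
¬R = ¬F = T
Q → ¬R = T → T = T
S ⊕ P = F ⊕ F = F
¬(S ⊕ P) = ¬F = T
(Q → ¬R) ∧ ¬(S ⊕ P) = T ∧ T = T
¬P ↔ ((Q → ¬R) ∧ ¬(S ⊕ P)) = T ↔ T = T
Hence (B) is true.

(A) F; (B) T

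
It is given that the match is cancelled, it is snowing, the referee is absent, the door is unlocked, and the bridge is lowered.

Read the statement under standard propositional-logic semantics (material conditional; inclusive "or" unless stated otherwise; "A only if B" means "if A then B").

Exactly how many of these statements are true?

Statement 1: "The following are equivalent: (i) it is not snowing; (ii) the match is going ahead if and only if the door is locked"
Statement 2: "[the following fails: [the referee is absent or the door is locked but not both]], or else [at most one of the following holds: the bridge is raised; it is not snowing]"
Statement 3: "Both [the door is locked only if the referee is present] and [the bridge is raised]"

1

Let Q = "it is snowing" (True), P = "the match is cancelled" (True), S = "the door is locked" (False), R = "the referee is present" (False), U = "the bridge is raised" (False).

Statement 1: Formalization: not Q iff (not P iff S)

not Q = not True = False
not P = not True = False
not P iff S = False iff False = True
not Q iff (not P iff S) = False iff True = False
Thus Statement 1 is false.

Statement 2: Parsed as not (not R xor S) or (U nand not Q)

not R = not False = True
not R xor S = True xor False = True
not (not R xor S) = not True = False
not Q = not True = False
U nand not Q = False nand False = True
not (not R xor S) or (U nand not Q) = False or True = True
Hence Statement 2 is true.

Statement 3: Parsed as (S -> R) and U

S -> R = False -> False = True
(S -> R) and U = True and False = False
So Statement 3 is false.

1 of the 3 statements is true (Statement 2).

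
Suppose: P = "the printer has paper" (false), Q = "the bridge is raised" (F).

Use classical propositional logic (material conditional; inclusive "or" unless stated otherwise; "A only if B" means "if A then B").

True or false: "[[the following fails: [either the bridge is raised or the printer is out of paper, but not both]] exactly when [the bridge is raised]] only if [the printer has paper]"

false

Values: Q=False, P=False.
Formalization: (not (Q xor not P) iff Q) -> P

not P = not False = True
Q xor not P = False xor True = True
not (Q xor not P) = not True = False
not (Q xor not P) iff Q = False iff False = True
(not (Q xor not P) iff Q) -> P = True -> False = False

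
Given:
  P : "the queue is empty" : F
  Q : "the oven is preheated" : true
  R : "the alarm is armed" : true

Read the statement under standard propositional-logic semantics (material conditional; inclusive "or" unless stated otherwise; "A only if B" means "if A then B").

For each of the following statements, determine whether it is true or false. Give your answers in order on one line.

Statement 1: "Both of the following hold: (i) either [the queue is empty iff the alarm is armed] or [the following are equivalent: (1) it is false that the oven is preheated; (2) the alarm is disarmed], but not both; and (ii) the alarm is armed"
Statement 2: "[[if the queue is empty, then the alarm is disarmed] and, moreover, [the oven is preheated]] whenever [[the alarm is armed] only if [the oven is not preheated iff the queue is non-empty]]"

Statement 1: Parsed as ((P iff R) xor (not Q iff not R)) and R

P iff R = False iff True = False
not Q = not True = False
not R = not True = False
not Q iff not R = False iff False = True
(P iff R) xor (not Q iff not R) = False xor True = True
((P iff R) xor (not Q iff not R)) and R = True and True = True
Hence Statement 1 is true.

Statement 2: Formalization: (R -> (not Q iff not P)) -> ((P -> not R) and Q)

not Q = not True = False
not P = not False = True
not Q iff not P = False iff True = False
R -> (not Q iff not P) = True -> False = False
not R = not True = False
P -> not R = False -> False = True
(P -> not R) and Q = True and True = True
(R -> (not Q iff not P)) -> ((P -> not R) and Q) = False -> True = True
So Statement 2 is true.

Statement 1 T / Statement 2 T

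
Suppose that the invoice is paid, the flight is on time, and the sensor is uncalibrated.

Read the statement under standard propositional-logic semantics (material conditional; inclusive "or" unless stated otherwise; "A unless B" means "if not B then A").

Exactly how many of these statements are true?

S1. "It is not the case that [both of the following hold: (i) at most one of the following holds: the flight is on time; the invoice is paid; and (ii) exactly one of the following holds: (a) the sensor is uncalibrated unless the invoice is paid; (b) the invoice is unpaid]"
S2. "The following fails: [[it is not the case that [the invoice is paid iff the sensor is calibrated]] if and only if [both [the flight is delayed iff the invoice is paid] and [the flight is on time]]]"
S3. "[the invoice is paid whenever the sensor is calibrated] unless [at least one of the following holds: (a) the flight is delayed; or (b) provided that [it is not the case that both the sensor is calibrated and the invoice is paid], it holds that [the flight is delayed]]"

Let H = "the flight is delayed" (False), U = "the invoice is paid" (True), K = "the sensor is calibrated" (False).

S1: Parsed as not ((not H nand U) and ((not K or U) xor not U))

not H = not False = True
not H nand U = True nand True = False
not K = not False = True
not K or U = True or True = True
not U = not True = False
(not K or U) xor not U = True xor False = True
(not H nand U) and ((not K or U) xor not U) = False and True = False
not ((not H nand U) and ((not K or U) xor not U)) = not False = True
So S1 is true.

S2: This is not (not (U iff K) iff ((H iff U) and not H)).

U iff K = True iff False = False
not (U iff K) = not False = True
H iff U = False iff True = False
not H = not False = True
(H iff U) and not H = False and True = False
not (U iff K) iff ((H iff U) and not H) = True iff False = False
not (not (U iff K) iff ((H iff U) and not H)) = not False = True
Hence S2 is true.

S3: In symbols: (K -> U) or (H or ((K nand U) -> H))

K -> U = False -> True = True
K nand U = False nand True = True
(K nand U) -> H = True -> False = False
H or ((K nand U) -> H) = False or False = False
(K -> U) or (H or ((K nand U) -> H)) = True or False = True
So S3 is true.

3 of the 3 statements are true (S1, S2, S3).

3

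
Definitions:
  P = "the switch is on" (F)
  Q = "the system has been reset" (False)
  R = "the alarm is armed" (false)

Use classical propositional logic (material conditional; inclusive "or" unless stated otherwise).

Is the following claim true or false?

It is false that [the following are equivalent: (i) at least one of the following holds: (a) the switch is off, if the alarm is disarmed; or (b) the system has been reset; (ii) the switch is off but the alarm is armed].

The statement is true.

This is ¬(((¬R → ¬P) ∨ Q) ↔ (¬P ∧ R)).

¬R = ¬F = T
¬P = ¬F = T
¬R → ¬P = T → T = T
(¬R → ¬P) ∨ Q = T ∨ F = T
¬P = ¬F = T
¬P ∧ R = T ∧ F = F
((¬R → ¬P) ∨ Q) ↔ (¬P ∧ R) = T ↔ F = F
¬(((¬R → ¬P) ∨ Q) ↔ (¬P ∧ R)) = ¬F = T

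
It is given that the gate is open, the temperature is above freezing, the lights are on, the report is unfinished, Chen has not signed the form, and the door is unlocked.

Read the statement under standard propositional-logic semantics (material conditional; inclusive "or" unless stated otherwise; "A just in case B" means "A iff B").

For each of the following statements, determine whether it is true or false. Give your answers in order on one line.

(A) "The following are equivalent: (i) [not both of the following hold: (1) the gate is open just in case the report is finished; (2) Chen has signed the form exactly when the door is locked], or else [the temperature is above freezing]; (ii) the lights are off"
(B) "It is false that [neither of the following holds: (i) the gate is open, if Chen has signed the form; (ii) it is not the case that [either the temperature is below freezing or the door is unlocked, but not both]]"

(A) false; (B) true

Let P = "the gate is open" (True), S = "the report is finished" (False), U = "Chen has signed the form" (False), V = "the door is locked" (False), Q = "the temperature is below freezing" (False), R = "the lights are on" (True).

(A): Parsed as (((P iff S) nand (U iff V)) or not Q) iff not R

P iff S = True iff False = False
U iff V = False iff False = True
(P iff S) nand (U iff V) = False nand True = True
not Q = not False = True
((P iff S) nand (U iff V)) or not Q = True or True = True
not R = not True = False
(((P iff S) nand (U iff V)) or not Q) iff not R = True iff False = False
Hence (A) is false.

(B): In symbols: not ((U -> P) nor not (Q xor not V))

U -> P = False -> True = True
not V = not False = True
Q xor not V = False xor True = True
not (Q xor not V) = not True = False
(U -> P) nor not (Q xor not V) = True nor False = False
not ((U -> P) nor not (Q xor not V)) = not False = True
Thus (B) is true.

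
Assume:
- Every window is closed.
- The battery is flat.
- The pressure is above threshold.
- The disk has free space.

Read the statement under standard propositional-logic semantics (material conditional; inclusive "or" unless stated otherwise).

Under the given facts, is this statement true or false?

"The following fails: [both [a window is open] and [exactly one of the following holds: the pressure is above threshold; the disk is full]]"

Let P = "a window is open" (False), R = "the pressure is above threshold" (True), S = "the disk is full" (False).
Formalization: not (P and (R xor S))

R xor S = True xor False = True
P and (R xor S) = False and True = False
not (P and (R xor S)) = not False = True

The statement is true.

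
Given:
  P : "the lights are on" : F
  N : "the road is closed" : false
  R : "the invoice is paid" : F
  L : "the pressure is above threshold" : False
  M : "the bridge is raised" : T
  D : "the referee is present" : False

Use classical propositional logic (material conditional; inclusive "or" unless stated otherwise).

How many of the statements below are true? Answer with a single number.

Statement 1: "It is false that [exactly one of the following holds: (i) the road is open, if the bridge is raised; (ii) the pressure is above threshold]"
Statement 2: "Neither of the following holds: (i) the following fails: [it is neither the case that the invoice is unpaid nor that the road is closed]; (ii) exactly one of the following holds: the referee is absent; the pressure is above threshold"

0

Statement 1: In symbols: ~((M -> ~N) xor L)

~N = ~F = T
M -> ~N = T -> T = T
(M -> ~N) xor L = T xor F = T
~((M -> ~N) xor L) = ~T = F
Thus Statement 1 is false.

Statement 2: This is ~(~R nor N) nor (~D xor L).

~R = ~F = T
~R nor N = T nor F = F
~(~R nor N) = ~F = T
~D = ~F = T
~D xor L = T xor F = T
~(~R nor N) nor (~D xor L) = T nor T = F
Thus Statement 2 is false.

True statements: 0 (none).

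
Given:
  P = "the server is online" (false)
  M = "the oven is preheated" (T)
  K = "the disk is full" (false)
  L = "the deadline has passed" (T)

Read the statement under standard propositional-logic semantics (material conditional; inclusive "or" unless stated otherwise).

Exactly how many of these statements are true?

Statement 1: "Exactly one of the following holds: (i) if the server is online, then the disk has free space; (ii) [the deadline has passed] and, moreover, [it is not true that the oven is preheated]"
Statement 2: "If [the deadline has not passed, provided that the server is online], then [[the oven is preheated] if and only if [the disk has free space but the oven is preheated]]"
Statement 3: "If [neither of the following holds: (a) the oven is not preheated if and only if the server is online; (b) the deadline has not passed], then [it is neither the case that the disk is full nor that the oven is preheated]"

3

Statement 1: Formalization: (P → ¬K) ⊕ (L ∧ ¬M)

¬K = ¬F = T
P → ¬K = F → T = T
¬M = ¬T = F
L ∧ ¬M = T ∧ F = F
(P → ¬K) ⊕ (L ∧ ¬M) = T ⊕ F = T
Thus Statement 1 is true.

Statement 2: This is (P → ¬L) → (M ↔ (¬K ∧ M)).

¬L = ¬T = F
P → ¬L = F → F = T
¬K = ¬F = T
¬K ∧ M = T ∧ T = T
M ↔ (¬K ∧ M) = T ↔ T = T
(P → ¬L) → (M ↔ (¬K ∧ M)) = T → T = T
Thus Statement 2 is true.

Statement 3: Parsed as ((¬M ↔ P) ↓ ¬L) → (K ↓ M)

¬M = ¬T = F
¬M ↔ P = F ↔ F = T
¬L = ¬T = F
(¬M ↔ P) ↓ ¬L = T ↓ F = F
K ↓ M = F ↓ T = F
((¬M ↔ P) ↓ ¬L) → (K ↓ M) = F → F = T
Thus Statement 3 is true.

Count: 3.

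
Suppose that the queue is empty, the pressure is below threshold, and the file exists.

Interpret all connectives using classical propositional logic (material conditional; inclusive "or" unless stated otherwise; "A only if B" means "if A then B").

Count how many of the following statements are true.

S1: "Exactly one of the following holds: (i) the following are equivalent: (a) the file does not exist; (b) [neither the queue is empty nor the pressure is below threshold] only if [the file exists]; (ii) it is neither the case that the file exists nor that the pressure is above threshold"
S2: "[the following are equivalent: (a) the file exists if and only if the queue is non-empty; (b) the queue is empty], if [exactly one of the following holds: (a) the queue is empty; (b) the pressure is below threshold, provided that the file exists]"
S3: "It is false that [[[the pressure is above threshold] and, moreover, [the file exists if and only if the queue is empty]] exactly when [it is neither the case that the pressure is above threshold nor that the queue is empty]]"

1

Let G = "the file exists" (T), D = "the queue is empty" (T), L = "the pressure is above threshold" (F).

S1: Formalization: (~G <-> ((D nor ~L) -> G)) xor (G nor L)

~G = ~T = F
~L = ~F = T
D nor ~L = T nor T = F
(D nor ~L) -> G = F -> T = T
~G <-> ((D nor ~L) -> G) = F <-> T = F
G nor L = T nor F = F
(~G <-> ((D nor ~L) -> G)) xor (G nor L) = F xor F = F
Hence S1 is false.

S2: Formalization: (D xor (G -> ~L)) -> ((G <-> ~D) <-> D)

~L = ~F = T
G -> ~L = T -> T = T
D xor (G -> ~L) = T xor T = F
~D = ~T = F
G <-> ~D = T <-> F = F
(G <-> ~D) <-> D = F <-> T = F
(D xor (G -> ~L)) -> ((G <-> ~D) <-> D) = F -> F = T
So S2 is true.

S3: In symbols: ~((L & (G <-> D)) <-> (L nor D))

G <-> D = T <-> T = T
L & (G <-> D) = F & T = F
L nor D = F nor T = F
(L & (G <-> D)) <-> (L nor D) = F <-> F = T
~((L & (G <-> D)) <-> (L nor D)) = ~T = F
Hence S3 is false.

Count: 1.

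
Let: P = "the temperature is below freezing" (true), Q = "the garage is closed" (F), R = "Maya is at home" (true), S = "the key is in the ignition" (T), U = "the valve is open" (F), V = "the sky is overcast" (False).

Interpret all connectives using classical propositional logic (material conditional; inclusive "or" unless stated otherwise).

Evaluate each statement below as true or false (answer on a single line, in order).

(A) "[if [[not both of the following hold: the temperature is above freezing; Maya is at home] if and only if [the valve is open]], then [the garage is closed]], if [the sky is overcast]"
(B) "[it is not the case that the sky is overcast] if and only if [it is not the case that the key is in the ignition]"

(A): In symbols: V -> (((not P nand R) iff U) -> Q)

not P = not True = False
not P nand R = False nand True = True
(not P nand R) iff U = True iff False = False
((not P nand R) iff U) -> Q = False -> False = True
V -> (((not P nand R) iff U) -> Q) = False -> True = True
So (A) is true.

(B): Parsed as not V iff not S

not V = not False = True
not S = not True = False
not V iff not S = True iff False = False
So (B) is false.

(A) true; (B) false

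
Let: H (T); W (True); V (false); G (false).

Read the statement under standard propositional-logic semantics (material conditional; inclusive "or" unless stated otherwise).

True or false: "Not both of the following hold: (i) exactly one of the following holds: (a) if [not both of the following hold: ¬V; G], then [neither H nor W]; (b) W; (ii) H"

The statement is false.

Parsed as (((~V nand G) -> (H nor W)) xor W) nand H

~V = ~F = T
~V nand G = T nand F = T
H nor W = T nor T = F
(~V nand G) -> (H nor W) = T -> F = F
((~V nand G) -> (H nor W)) xor W = F xor T = T
(((~V nand G) -> (H nor W)) xor W) nand H = T nand T = F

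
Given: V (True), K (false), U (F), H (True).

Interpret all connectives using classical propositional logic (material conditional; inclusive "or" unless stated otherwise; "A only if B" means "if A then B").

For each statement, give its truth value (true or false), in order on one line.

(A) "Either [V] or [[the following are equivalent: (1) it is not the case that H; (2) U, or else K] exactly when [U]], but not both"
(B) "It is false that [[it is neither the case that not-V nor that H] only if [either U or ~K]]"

(A) T / (B) F

(A): Parsed as V xor ((~H <-> (U | K)) <-> U)

~H = ~T = F
U | K = F | F = F
~H <-> (U | K) = F <-> F = T
(~H <-> (U | K)) <-> U = T <-> F = F
V xor ((~H <-> (U | K)) <-> U) = T xor F = T
Thus (A) is true.

(B): Formalization: ~((~V nor H) -> (U | ~K))

~V = ~T = F
~V nor H = F nor T = F
~K = ~F = T
U | ~K = F | T = T
(~V nor H) -> (U | ~K) = F -> T = T
~((~V nor H) -> (U | ~K)) = ~T = F
So (B) is false.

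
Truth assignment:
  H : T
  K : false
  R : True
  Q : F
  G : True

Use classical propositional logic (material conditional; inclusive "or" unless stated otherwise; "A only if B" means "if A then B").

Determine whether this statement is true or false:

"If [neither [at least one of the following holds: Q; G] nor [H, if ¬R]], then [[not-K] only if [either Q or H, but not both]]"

Parsed as ((Q ∨ G) ↓ (¬R → H)) → (¬K → (Q ⊕ H))

Q ∨ G = F ∨ T = T
¬R = ¬T = F
¬R → H = F → T = T
(Q ∨ G) ↓ (¬R → H) = T ↓ T = F
¬K = ¬F = T
Q ⊕ H = F ⊕ T = T
¬K → (Q ⊕ H) = T → T = T
((Q ∨ G) ↓ (¬R → H)) → (¬K → (Q ⊕ H)) = F → T = T

true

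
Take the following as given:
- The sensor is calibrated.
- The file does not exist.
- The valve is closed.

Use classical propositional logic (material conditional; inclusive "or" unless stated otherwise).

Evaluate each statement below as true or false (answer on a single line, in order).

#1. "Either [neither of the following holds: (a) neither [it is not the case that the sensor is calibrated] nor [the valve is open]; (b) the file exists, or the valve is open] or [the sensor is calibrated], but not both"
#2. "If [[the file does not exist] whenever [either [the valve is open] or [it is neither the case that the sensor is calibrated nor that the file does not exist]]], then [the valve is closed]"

Let S = "the sensor is calibrated" (T), V = "the valve is open" (F), H = "the file exists" (F).

#1: In symbols: ((~S nor V) nor (H | V)) xor S

~S = ~T = F
~S nor V = F nor F = T
H | V = F | F = F
(~S nor V) nor (H | V) = T nor F = F
((~S nor V) nor (H | V)) xor S = F xor T = T
Hence #1 is true.

#2: In symbols: ((V | (S nor ~H)) -> ~H) -> ~V

~H = ~F = T
S nor ~H = T nor T = F
V | (S nor ~H) = F | F = F
~H = ~F = T
(V | (S nor ~H)) -> ~H = F -> T = T
~V = ~F = T
((V | (S nor ~H)) -> ~H) -> ~V = T -> T = T
So #2 is true.

#1 T; #2 T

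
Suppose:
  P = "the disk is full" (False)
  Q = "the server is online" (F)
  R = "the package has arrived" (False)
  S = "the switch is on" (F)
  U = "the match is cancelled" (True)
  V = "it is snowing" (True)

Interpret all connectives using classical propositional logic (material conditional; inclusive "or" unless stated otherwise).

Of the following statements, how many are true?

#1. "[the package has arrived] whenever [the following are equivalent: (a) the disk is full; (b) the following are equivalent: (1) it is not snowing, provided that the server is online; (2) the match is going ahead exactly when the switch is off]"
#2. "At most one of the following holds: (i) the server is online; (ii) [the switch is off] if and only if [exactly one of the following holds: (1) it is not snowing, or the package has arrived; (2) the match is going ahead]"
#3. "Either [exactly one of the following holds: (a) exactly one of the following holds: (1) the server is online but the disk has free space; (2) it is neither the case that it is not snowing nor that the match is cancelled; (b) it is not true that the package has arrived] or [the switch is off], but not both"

#1: In symbols: (P ↔ ((Q → ¬V) ↔ (¬U ↔ ¬S))) → R

¬V = ¬T = F
Q → ¬V = F → F = T
¬U = ¬T = F
¬S = ¬F = T
¬U ↔ ¬S = F ↔ T = F
(Q → ¬V) ↔ (¬U ↔ ¬S) = T ↔ F = F
P ↔ ((Q → ¬V) ↔ (¬U ↔ ¬S)) = F ↔ F = T
(P ↔ ((Q → ¬V) ↔ (¬U ↔ ¬S))) → R = T → F = F
So #1 is false.

#2: Parsed as Q ↑ (¬S ↔ ((¬V ∨ R) ⊕ ¬U))

¬S = ¬F = T
¬V = ¬T = F
¬V ∨ R = F ∨ F = F
¬U = ¬T = F
(¬V ∨ R) ⊕ ¬U = F ⊕ F = F
¬S ↔ ((¬V ∨ R) ⊕ ¬U) = T ↔ F = F
Q ↑ (¬S ↔ ((¬V ∨ R) ⊕ ¬U)) = F ↑ F = T
So #2 is true.

#3: This is (((Q ∧ ¬P) ⊕ (¬V ↓ U)) ⊕ ¬R) ⊕ ¬S.

¬P = ¬F = T
Q ∧ ¬P = F ∧ T = F
¬V = ¬T = F
¬V ↓ U = F ↓ T = F
(Q ∧ ¬P) ⊕ (¬V ↓ U) = F ⊕ F = F
¬R = ¬F = T
((Q ∧ ¬P) ⊕ (¬V ↓ U)) ⊕ ¬R = F ⊕ T = T
¬S = ¬F = T
(((Q ∧ ¬P) ⊕ (¬V ↓ U)) ⊕ ¬R) ⊕ ¬S = T ⊕ T = F
So #3 is false.

1 of the 3 statements is true.

1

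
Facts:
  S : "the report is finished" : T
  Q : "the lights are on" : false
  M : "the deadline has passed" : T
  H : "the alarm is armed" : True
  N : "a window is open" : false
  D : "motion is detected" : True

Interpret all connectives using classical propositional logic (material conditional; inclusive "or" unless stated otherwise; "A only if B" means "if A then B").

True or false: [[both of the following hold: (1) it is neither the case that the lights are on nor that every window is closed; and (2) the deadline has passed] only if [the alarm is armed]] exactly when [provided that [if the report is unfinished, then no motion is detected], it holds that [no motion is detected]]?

Values: Q=False, N=False, M=True, H=True, S=True, D=True.
Parsed as (((Q nor not N) and M) -> H) iff ((not S -> not D) -> not D)

not N = not False = True
Q nor not N = False nor True = False
(Q nor not N) and M = False and True = False
((Q nor not N) and M) -> H = False -> True = True
not S = not True = False
not D = not True = False
not S -> not D = False -> False = True
not D = not True = False
(not S -> not D) -> not D = True -> False = False
(((Q nor not N) and M) -> H) iff ((not S -> not D) -> not D) = True iff False = False

False.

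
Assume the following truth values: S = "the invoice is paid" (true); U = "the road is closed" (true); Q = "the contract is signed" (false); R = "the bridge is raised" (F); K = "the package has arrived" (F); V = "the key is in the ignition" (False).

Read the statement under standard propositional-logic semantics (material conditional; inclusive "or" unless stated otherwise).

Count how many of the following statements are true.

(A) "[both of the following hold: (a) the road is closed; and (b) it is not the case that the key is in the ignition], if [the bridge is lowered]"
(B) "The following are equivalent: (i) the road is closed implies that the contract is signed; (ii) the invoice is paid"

(A): In symbols: ¬R → (U ∧ ¬V)

¬R = ¬F = T
¬V = ¬F = T
U ∧ ¬V = T ∧ T = T
¬R → (U ∧ ¬V) = T → T = T
So (A) is true.

(B): This is (U → Q) ↔ S.

U → Q = T → F = F
(U → Q) ↔ S = F ↔ T = F
Hence (B) is false.

Count: 1.

1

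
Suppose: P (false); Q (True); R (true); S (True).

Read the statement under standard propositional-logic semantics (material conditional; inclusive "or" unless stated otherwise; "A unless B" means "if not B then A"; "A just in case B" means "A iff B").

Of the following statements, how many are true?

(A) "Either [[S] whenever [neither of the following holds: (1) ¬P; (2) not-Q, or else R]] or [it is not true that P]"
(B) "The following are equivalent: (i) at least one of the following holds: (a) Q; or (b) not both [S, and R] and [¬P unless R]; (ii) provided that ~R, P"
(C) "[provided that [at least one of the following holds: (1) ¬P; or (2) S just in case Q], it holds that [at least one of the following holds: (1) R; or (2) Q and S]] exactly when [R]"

(A): Parsed as ((~P nor (~Q | R)) -> S) | ~P

~P = ~F = T
~Q = ~T = F
~Q | R = F | T = T
~P nor (~Q | R) = T nor T = F
(~P nor (~Q | R)) -> S = F -> T = T
~P = ~F = T
((~P nor (~Q | R)) -> S) | ~P = T | T = T
Hence (A) is true.

(B): In symbols: (Q | ((S & R) nand (~P | R))) <-> (~R -> P)

S & R = T & T = T
~P = ~F = T
~P | R = T | T = T
(S & R) nand (~P | R) = T nand T = F
Q | ((S & R) nand (~P | R)) = T | F = T
~R = ~T = F
~R -> P = F -> F = T
(Q | ((S & R) nand (~P | R))) <-> (~R -> P) = T <-> T = T
So (B) is true.

(C): In symbols: ((~P | (S <-> Q)) -> (R | (Q & S))) <-> R

~P = ~F = T
S <-> Q = T <-> T = T
~P | (S <-> Q) = T | T = T
Q & S = T & T = T
R | (Q & S) = T | T = T
(~P | (S <-> Q)) -> (R | (Q & S)) = T -> T = T
((~P | (S <-> Q)) -> (R | (Q & S))) <-> R = T <-> T = T
So (C) is true.

True statements: 3 ((A), (B), (C)).

3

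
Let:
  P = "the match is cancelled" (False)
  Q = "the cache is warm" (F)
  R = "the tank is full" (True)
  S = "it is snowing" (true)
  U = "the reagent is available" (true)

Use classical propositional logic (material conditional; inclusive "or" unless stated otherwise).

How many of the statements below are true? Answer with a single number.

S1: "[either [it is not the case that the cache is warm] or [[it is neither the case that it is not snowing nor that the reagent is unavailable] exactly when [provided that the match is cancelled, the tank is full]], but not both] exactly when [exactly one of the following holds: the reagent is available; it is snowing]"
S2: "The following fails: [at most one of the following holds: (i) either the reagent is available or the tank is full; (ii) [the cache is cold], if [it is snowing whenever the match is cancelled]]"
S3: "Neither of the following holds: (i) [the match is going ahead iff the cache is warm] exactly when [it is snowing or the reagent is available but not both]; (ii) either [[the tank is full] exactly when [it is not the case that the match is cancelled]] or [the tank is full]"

S1: This is (~Q xor ((~S nor ~U) <-> (P -> R))) <-> (U xor S).

~Q = ~F = T
~S = ~T = F
~U = ~T = F
~S nor ~U = F nor F = T
P -> R = F -> T = T
(~S nor ~U) <-> (P -> R) = T <-> T = T
~Q xor ((~S nor ~U) <-> (P -> R)) = T xor T = F
U xor S = T xor T = F
(~Q xor ((~S nor ~U) <-> (P -> R))) <-> (U xor S) = F <-> F = T
Hence S1 is true.

S2: Parsed as ~((U | R) nand ((P -> S) -> ~Q))

U | R = T | T = T
P -> S = F -> T = T
~Q = ~F = T
(P -> S) -> ~Q = T -> T = T
(U | R) nand ((P -> S) -> ~Q) = T nand T = F
~((U | R) nand ((P -> S) -> ~Q)) = ~F = T
Hence S2 is true.

S3: Formalization: ((~P <-> Q) <-> (S xor U)) nor ((R <-> ~P) | R)

~P = ~F = T
~P <-> Q = T <-> F = F
S xor U = T xor T = F
(~P <-> Q) <-> (S xor U) = F <-> F = T
~P = ~F = T
R <-> ~P = T <-> T = T
(R <-> ~P) | R = T | T = T
((~P <-> Q) <-> (S xor U)) nor ((R <-> ~P) | R) = T nor T = F
Hence S3 is false.

2 of the 3 statements are true (S1, S2).

2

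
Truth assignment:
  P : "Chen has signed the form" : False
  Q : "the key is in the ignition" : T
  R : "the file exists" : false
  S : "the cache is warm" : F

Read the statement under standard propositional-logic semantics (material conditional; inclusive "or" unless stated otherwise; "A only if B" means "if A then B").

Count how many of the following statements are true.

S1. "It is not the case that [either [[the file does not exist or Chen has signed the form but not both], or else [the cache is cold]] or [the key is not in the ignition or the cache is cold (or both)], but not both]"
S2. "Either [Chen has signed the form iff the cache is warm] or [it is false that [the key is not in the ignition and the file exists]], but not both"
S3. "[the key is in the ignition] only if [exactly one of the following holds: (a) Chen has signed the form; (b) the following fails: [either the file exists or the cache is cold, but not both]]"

1

S1: This is not (((not R xor P) or not S) xor (not Q or not S)).

not R = not False = True
not R xor P = True xor False = True
not S = not False = True
(not R xor P) or not S = True or True = True
not Q = not True = False
not S = not False = True
not Q or not S = False or True = True
((not R xor P) or not S) xor (not Q or not S) = True xor True = False
not (((not R xor P) or not S) xor (not Q or not S)) = not False = True
Hence S1 is true.

S2: This is (P iff S) xor not (not Q and R).

P iff S = False iff False = True
not Q = not True = False
not Q and R = False and False = False
not (not Q and R) = not False = True
(P iff S) xor not (not Q and R) = True xor True = False
So S2 is false.

S3: Parsed as Q -> (P xor not (R xor not S))

not S = not False = True
R xor not S = False xor True = True
not (R xor not S) = not True = False
P xor not (R xor not S) = False xor False = False
Q -> (P xor not (R xor not S)) = True -> False = False
Thus S3 is false.

Count: 1.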